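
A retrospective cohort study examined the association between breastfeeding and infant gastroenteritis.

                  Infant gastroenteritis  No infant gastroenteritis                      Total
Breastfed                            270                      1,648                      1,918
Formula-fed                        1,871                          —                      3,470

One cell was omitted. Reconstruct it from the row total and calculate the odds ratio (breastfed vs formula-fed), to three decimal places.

The missing cell is in the unexposed row: 3470 − 1871 = 1599.
So a = 270, b = 1648, c = 1871, d = 1599.
OR = (a·d)/(b·c) = (270 × 1599) / (1648 × 1871) = 431730 / 3083408 = 0.14002

0.140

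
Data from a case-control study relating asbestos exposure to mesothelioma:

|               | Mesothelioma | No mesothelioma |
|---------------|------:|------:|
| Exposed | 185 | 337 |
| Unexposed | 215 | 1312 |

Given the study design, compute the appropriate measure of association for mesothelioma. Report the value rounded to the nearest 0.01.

Cells: a = 185, b = 337, c = 215, d = 1312.
This is a case-control study: participants were sampled on outcome status, so risks in the source population cannot be estimated directly — relative risk is not valid here. The odds ratio is the appropriate measure.
OR = (a·d)/(b·c) = (185 × 1312) / (337 × 215) = 242720 / 72455 = 3.34994

3.35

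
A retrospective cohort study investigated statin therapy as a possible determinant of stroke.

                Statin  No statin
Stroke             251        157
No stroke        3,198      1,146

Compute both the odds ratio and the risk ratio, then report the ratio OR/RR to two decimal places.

Reading the table with exposure as columns: a = 251 (Statin, case), b = 3198 (Statin, non-case), c = 157 (No statin, case), d = 1146.
OR = (251·1146)/(3198·157) = 287646/502086 = 0.57290
Risk in exposed = 251/3449 = 0.07277; risk in unexposed = 157/1303 = 0.12049; RR = 0.60398
OR/RR = 0.57290 / 0.60398 = 0.94854
The outcome is not rare, so the OR lies further from 1 than the RR.

0.95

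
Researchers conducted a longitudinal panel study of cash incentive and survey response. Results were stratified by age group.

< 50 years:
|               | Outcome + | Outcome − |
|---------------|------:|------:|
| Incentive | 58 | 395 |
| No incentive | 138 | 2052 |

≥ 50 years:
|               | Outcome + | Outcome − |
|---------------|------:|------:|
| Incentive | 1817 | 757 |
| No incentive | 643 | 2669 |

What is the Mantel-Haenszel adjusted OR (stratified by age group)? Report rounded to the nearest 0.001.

OR_MH = Σ(aᵢdᵢ/nᵢ) / Σ(bᵢcᵢ/nᵢ), where nᵢ is the stratum total.
Stratum 1 (< 50 years): n = 2643; a·d/n = 58·2052/2643 = 45.0306; b·c/n = 395·138/2643 = 20.6243
Stratum 2 (≥ 50 years): n = 5886; a·d/n = 1817·2669/5886 = 823.9166; b·c/n = 757·643/5886 = 82.6964
OR_MH = (45.0306 + 823.9166) / (20.6243 + 82.6964) = 868.9472 / 103.3207 = 8.41020

8.410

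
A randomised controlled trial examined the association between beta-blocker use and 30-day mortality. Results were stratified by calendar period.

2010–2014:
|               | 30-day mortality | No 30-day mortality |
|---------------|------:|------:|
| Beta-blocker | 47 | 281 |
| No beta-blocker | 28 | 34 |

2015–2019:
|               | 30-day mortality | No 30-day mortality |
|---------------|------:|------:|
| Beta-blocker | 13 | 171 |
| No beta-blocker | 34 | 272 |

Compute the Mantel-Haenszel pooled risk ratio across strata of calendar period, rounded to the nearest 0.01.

RR_MH = Σ(aᵢ·n₀ᵢ/nᵢ) / Σ(cᵢ·n₁ᵢ/nᵢ), with n₁ᵢ = aᵢ+bᵢ (exposed), n₀ᵢ = cᵢ+dᵢ (unexposed), nᵢ = n₁ᵢ+n₀ᵢ.
Stratum 1 (2010–2014): n₁ = 328, n₀ = 62, n = 390; a·n₀/n = 47·62/390 = 7.4718; c·n₁/n = 28·328/390 = 23.5487
Stratum 2 (2015–2019): n₁ = 184, n₀ = 306, n = 490; a·n₀/n = 13·306/490 = 8.1184; c·n₁/n = 34·184/490 = 12.7673
RR_MH = (7.4718 + 8.1184) / (23.5487 + 12.7673) = 15.5902 / 36.3161 = 0.42929

0.43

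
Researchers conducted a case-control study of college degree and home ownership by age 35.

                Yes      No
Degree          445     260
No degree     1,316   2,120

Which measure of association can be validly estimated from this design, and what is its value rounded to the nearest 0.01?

Cells: a = 445, b = 260, c = 1316, d = 2120.
This is a case-control study: participants were sampled on outcome status, so risks in the source population cannot be estimated directly — relative risk is not valid here. The odds ratio is the appropriate measure.
OR = (a·d)/(b·c) = (445 × 2120) / (260 × 1316) = 943400 / 342160 = 2.75719

2.76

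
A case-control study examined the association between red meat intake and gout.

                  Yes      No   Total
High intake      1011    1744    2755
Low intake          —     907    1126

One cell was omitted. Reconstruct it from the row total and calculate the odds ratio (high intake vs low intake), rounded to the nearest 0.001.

2.401

The missing cell is in the unexposed row: 1126 − 907 = 219.
So a = 1011, b = 1744, c = 219, d = 907.
OR = (a·d)/(b·c) = (1011 × 907) / (1744 × 219) = 916977 / 381936 = 2.40087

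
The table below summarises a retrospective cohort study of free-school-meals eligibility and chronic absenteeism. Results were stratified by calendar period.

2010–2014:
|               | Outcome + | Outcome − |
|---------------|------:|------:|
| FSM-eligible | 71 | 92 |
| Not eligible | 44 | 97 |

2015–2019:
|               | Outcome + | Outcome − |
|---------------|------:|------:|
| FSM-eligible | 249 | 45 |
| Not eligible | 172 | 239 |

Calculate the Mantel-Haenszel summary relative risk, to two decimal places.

1.87

RR_MH = Σ(aᵢ·n₀ᵢ/nᵢ) / Σ(cᵢ·n₁ᵢ/nᵢ), with n₁ᵢ = aᵢ+bᵢ (exposed), n₀ᵢ = cᵢ+dᵢ (unexposed), nᵢ = n₁ᵢ+n₀ᵢ.
Stratum 1 (2010–2014): n₁ = 163, n₀ = 141, n = 304; a·n₀/n = 71·141/304 = 32.9309; c·n₁/n = 44·163/304 = 23.5921
Stratum 2 (2015–2019): n₁ = 294, n₀ = 411, n = 705; a·n₀/n = 249·411/705 = 145.1617; c·n₁/n = 172·294/705 = 71.7277
RR_MH = (32.9309 + 145.1617) / (23.5921 + 71.7277) = 178.0926 / 95.3198 = 1.86837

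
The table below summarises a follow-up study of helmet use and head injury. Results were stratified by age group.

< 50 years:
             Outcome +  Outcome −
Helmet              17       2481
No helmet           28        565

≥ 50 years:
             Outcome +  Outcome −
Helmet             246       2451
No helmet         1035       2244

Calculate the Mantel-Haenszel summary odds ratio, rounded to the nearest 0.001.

0.214

OR_MH = Σ(aᵢdᵢ/nᵢ) / Σ(bᵢcᵢ/nᵢ), where nᵢ is the stratum total.
Stratum 1 (< 50 years): n = 3091; a·d/n = 17·565/3091 = 3.1074; b·c/n = 2481·28/3091 = 22.4743
Stratum 2 (≥ 50 years): n = 5976; a·d/n = 246·2244/5976 = 92.3735; b·c/n = 2451·1035/5976 = 424.4955
OR_MH = (3.1074 + 92.3735) / (22.4743 + 424.4955) = 95.4809 / 446.9698 = 0.21362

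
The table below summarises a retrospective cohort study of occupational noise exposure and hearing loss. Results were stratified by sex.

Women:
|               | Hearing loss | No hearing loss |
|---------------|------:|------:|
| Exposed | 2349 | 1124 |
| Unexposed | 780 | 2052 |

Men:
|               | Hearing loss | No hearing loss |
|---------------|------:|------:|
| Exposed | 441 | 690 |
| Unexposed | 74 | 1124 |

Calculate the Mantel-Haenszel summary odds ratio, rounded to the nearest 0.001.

OR_MH = Σ(aᵢdᵢ/nᵢ) / Σ(bᵢcᵢ/nᵢ), where nᵢ is the stratum total.
Stratum 1 (Women): n = 6305; a·d/n = 2349·2052/6305 = 764.4961; b·c/n = 1124·780/6305 = 139.0515
Stratum 2 (Men): n = 2329; a·d/n = 441·1124/2329 = 212.8313; b·c/n = 690·74/2329 = 21.9236
OR_MH = (764.4961 + 212.8313) / (139.0515 + 21.9236) = 977.3274 / 160.9751 = 6.07129

6.071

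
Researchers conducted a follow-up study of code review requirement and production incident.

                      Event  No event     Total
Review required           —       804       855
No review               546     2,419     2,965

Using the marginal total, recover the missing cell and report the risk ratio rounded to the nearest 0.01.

0.32

The missing cell is in the exposed row: 855 − 804 = 51.
So a = 51, b = 804, c = 546, d = 2419.
RR = [a/(a+b)] / [c/(c+d)] = (51/855) / (546/2965) = 0.05965/0.18415 = 0.32392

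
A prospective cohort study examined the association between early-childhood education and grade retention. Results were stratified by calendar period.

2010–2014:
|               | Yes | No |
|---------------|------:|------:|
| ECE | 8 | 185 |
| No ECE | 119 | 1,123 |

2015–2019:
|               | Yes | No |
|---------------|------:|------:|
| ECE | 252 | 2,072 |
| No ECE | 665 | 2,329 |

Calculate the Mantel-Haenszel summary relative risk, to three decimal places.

0.485

RR_MH = Σ(aᵢ·n₀ᵢ/nᵢ) / Σ(cᵢ·n₁ᵢ/nᵢ), with n₁ᵢ = aᵢ+bᵢ (exposed), n₀ᵢ = cᵢ+dᵢ (unexposed), nᵢ = n₁ᵢ+n₀ᵢ.
Stratum 1 (2010–2014): n₁ = 193, n₀ = 1242, n = 1435; a·n₀/n = 8·1242/1435 = 6.9240; c·n₁/n = 119·193/1435 = 16.0049
Stratum 2 (2015–2019): n₁ = 2324, n₀ = 2994, n = 5318; a·n₀/n = 252·2994/5318 = 141.8744; c·n₁/n = 665·2324/5318 = 290.6093
RR_MH = (6.9240 + 141.8744) / (16.0049 + 290.6093) = 148.7984 / 306.6141 = 0.48530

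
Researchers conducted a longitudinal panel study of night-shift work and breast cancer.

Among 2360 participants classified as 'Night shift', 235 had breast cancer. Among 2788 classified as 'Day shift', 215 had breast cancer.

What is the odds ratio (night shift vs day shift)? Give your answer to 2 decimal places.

1.32

From the description: a = 235, b = 2125, c = 215, d = 2573.
OR = (a·d)/(b·c) = (235 × 2573) / (2125 × 215) = 604655 / 456875 = 1.32346
The odds of breast cancer are about 1.32 times as high in the night shift group.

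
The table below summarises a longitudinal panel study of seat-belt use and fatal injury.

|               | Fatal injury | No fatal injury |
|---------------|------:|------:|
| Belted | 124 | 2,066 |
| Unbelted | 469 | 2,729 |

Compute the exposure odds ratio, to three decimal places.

0.349

Cells: a = 124, b = 2066, c = 469, d = 2729.
OR = (a·d)/(b·c) = (124 × 2729) / (2066 × 469) = 338396 / 968954 = 0.34924
Exposure is associated with lower odds of fatal injury (OR = 0.35 < 1).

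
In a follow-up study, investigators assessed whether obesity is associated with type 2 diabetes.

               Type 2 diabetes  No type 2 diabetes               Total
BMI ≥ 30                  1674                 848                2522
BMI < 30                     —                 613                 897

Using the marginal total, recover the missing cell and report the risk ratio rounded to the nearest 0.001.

2.096

The missing cell is in the unexposed row: 897 − 613 = 284.
So a = 1674, b = 848, c = 284, d = 613.
RR = [a/(a+b)] / [c/(c+d)] = (1674/2522) / (284/897) = 0.66376/0.31661 = 2.09645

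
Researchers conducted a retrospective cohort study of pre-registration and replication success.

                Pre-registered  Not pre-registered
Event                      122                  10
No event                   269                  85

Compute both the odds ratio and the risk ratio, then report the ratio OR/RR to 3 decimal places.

Reading the table with exposure as columns: a = 122 (Pre-registered, case), b = 269 (Pre-registered, non-case), c = 10 (Not pre-registered, case), d = 85.
OR = (122·85)/(269·10) = 10370/2690 = 3.85502
Risk in exposed = 122/391 = 0.31202; risk in unexposed = 10/95 = 0.10526; RR = 2.96419
OR/RR = 3.85502 / 2.96419 = 1.30053
The outcome is not rare, so the OR lies further from 1 than the RR.

1.301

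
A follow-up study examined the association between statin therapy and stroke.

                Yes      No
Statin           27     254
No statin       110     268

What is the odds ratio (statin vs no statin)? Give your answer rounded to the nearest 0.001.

Cells: a = 27, b = 254, c = 110, d = 268.
OR = (a·d)/(b·c) = (27 × 268) / (254 × 110) = 7236 / 27940 = 0.25898
Exposure is associated with lower odds of stroke (OR = 0.26 < 1).

0.259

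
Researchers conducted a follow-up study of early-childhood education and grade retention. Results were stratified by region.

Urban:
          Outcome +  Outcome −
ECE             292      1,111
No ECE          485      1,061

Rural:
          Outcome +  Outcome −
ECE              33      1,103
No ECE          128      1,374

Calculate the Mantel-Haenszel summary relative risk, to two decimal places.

RR_MH = Σ(aᵢ·n₀ᵢ/nᵢ) / Σ(cᵢ·n₁ᵢ/nᵢ), with n₁ᵢ = aᵢ+bᵢ (exposed), n₀ᵢ = cᵢ+dᵢ (unexposed), nᵢ = n₁ᵢ+n₀ᵢ.
Stratum 1 (Urban): n₁ = 1403, n₀ = 1546, n = 2949; a·n₀/n = 292·1546/2949 = 153.0797; c·n₁/n = 485·1403/2949 = 230.7409
Stratum 2 (Rural): n₁ = 1136, n₀ = 1502, n = 2638; a·n₀/n = 33·1502/2638 = 18.7892; c·n₁/n = 128·1136/2638 = 55.1205
RR_MH = (153.0797 + 18.7892) / (230.7409 + 55.1205) = 171.8689 / 285.8615 = 0.60123

0.60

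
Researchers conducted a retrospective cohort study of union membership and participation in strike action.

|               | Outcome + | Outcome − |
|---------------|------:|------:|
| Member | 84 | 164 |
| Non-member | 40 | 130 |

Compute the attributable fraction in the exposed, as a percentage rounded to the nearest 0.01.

Cells: a = 84, b = 164, c = 40, d = 130.
Risk in exposed = 84/248 = 0.33871; risk in unexposed = 40/170 = 0.23529.
RR = 0.33871/0.23529 = 1.43952
AR% = (RR − 1)/RR × 100 = (1.43952 − 1)/1.43952 × 100 = 30.5322%

30.53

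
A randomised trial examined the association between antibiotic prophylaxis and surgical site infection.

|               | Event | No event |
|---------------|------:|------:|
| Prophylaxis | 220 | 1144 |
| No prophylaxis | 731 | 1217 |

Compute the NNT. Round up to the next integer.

Risk in treated group = 220/1364 = 0.16129; risk in control = 731/1948 = 0.37526.
Absolute risk reduction = 0.37526 − 0.16129 = 0.21397
NNT = 1 / ARR = 1 / 0.21397 = 4.674 → round up → 5

5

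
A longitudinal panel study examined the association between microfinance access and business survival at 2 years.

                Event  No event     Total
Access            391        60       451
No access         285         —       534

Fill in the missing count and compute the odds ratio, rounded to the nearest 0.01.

The missing cell is in the unexposed row: 534 − 285 = 249.
So a = 391, b = 60, c = 285, d = 249.
OR = (a·d)/(b·c) = (391 × 249) / (60 × 285) = 97359 / 17100 = 5.69351

5.69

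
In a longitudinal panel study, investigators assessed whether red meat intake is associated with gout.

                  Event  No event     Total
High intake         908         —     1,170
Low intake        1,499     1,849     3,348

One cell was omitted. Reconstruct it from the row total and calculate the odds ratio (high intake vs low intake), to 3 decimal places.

4.275

The missing cell is in the exposed row: 1170 − 908 = 262.
So a = 908, b = 262, c = 1499, d = 1849.
OR = (a·d)/(b·c) = (908 × 1849) / (262 × 1499) = 1678892 / 392738 = 4.27484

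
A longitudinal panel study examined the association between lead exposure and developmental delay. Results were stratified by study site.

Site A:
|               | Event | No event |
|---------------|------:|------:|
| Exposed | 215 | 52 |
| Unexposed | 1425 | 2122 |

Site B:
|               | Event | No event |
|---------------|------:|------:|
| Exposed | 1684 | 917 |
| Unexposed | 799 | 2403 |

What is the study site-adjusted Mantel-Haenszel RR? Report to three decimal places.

2.466

RR_MH = Σ(aᵢ·n₀ᵢ/nᵢ) / Σ(cᵢ·n₁ᵢ/nᵢ), with n₁ᵢ = aᵢ+bᵢ (exposed), n₀ᵢ = cᵢ+dᵢ (unexposed), nᵢ = n₁ᵢ+n₀ᵢ.
Stratum 1 (Site A): n₁ = 267, n₀ = 3547, n = 3814; a·n₀/n = 215·3547/3814 = 199.9489; c·n₁/n = 1425·267/3814 = 99.7575
Stratum 2 (Site B): n₁ = 2601, n₀ = 3202, n = 5803; a·n₀/n = 1684·3202/5803 = 929.2035; c·n₁/n = 799·2601/5803 = 358.1249
RR_MH = (199.9489 + 929.2035) / (99.7575 + 358.1249) = 1129.1524 / 457.8824 = 2.46603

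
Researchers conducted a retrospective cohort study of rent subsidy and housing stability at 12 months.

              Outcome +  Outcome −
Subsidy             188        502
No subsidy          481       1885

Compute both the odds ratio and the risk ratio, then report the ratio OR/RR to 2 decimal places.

1.10

Cells: a = 188, b = 502, c = 481, d = 1885.
OR = (188·1885)/(502·481) = 354380/241462 = 1.46764
Risk in exposed = 188/690 = 0.27246; risk in unexposed = 481/2366 = 0.20330; RR = 1.34023
OR/RR = 1.46764 / 1.34023 = 1.09507
The outcome is not rare, so the OR lies further from 1 than the RR.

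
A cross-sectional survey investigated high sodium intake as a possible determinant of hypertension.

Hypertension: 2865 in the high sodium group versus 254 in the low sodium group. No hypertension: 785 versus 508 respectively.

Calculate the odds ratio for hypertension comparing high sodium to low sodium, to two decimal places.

7.30

From the description: a = 2865, b = 785, c = 254, d = 508.
OR = (a·d)/(b·c) = (2865 × 508) / (785 × 254) = 1455420 / 199390 = 7.29936
The odds of hypertension are about 7.30 times as high in the high sodium group.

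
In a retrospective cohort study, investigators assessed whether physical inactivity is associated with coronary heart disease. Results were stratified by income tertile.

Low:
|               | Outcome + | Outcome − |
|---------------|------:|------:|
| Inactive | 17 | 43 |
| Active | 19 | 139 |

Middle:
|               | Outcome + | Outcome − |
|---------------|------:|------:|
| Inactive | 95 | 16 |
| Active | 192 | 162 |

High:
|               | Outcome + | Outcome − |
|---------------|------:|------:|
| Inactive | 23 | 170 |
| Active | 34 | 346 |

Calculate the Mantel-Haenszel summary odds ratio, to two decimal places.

OR_MH = Σ(aᵢdᵢ/nᵢ) / Σ(bᵢcᵢ/nᵢ), where nᵢ is the stratum total.
Stratum 1 (Low): n = 218; a·d/n = 17·139/218 = 10.8394; b·c/n = 43·19/218 = 3.7477
Stratum 2 (Middle): n = 465; a·d/n = 95·162/465 = 33.0968; b·c/n = 16·192/465 = 6.6065
Stratum 3 (High): n = 573; a·d/n = 23·346/573 = 13.8883; b·c/n = 170·34/573 = 10.0873
OR_MH = (10.8394 + 33.0968 + 13.8883) / (3.7477 + 6.6065 + 10.0873) = 57.8245 / 20.4414 = 2.82879

2.83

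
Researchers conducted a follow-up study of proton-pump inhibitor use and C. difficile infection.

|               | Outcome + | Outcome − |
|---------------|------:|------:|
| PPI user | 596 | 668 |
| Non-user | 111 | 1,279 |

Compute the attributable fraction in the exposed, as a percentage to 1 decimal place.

Cells: a = 596, b = 668, c = 111, d = 1279.
Risk in exposed = 596/1264 = 0.47152; risk in unexposed = 111/1390 = 0.07986.
RR = 0.47152/0.07986 = 5.90461
AR% = (RR − 1)/RR × 100 = (5.90461 − 1)/5.90461 × 100 = 83.0641%

83.1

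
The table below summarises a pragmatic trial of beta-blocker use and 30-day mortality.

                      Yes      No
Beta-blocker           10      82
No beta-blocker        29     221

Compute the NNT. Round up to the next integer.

Risk in treated group = 10/92 = 0.10870; risk in control = 29/250 = 0.11600.
Absolute risk reduction = 0.11600 − 0.10870 = 0.00730
NNT = 1 / ARR = 1 / 0.00730 = 136.905 → round up → 137

137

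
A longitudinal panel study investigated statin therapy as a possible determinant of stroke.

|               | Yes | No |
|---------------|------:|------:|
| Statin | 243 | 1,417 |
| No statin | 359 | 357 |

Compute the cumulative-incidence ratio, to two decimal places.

0.29

Cells: a = 243, b = 1417, c = 359, d = 357.
Risk in exposed = 243/1660 = 0.14639; risk in unexposed = 359/716 = 0.50140.
RR = 0.14639 / 0.50140 = 0.29196
The risk is 71% lower among the exposed than among the unexposed.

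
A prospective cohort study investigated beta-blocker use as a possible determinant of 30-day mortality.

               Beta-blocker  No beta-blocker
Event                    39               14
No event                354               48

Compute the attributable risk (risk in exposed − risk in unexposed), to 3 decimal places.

Reading the table with exposure as columns: a = 39 (Beta-blocker, case), b = 354 (Beta-blocker, non-case), c = 14 (No beta-blocker, case), d = 48.
Risk in exposed = 39/393 = 0.099237; risk in unexposed = 14/62 = 0.225806.
Risk difference = 0.099237 − 0.225806 = -0.126570

-0.127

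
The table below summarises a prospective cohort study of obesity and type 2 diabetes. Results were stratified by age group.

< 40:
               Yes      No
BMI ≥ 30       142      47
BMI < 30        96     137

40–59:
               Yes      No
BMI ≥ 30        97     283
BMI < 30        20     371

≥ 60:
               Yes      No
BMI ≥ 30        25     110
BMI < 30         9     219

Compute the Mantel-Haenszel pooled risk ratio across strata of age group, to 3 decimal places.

RR_MH = Σ(aᵢ·n₀ᵢ/nᵢ) / Σ(cᵢ·n₁ᵢ/nᵢ), with n₁ᵢ = aᵢ+bᵢ (exposed), n₀ᵢ = cᵢ+dᵢ (unexposed), nᵢ = n₁ᵢ+n₀ᵢ.
Stratum 1 (< 40): n₁ = 189, n₀ = 233, n = 422; a·n₀/n = 142·233/422 = 78.4028; c·n₁/n = 96·189/422 = 42.9953
Stratum 2 (40–59): n₁ = 380, n₀ = 391, n = 771; a·n₀/n = 97·391/771 = 49.1920; c·n₁/n = 20·380/771 = 9.8573
Stratum 3 (≥ 60): n₁ = 135, n₀ = 228, n = 363; a·n₀/n = 25·228/363 = 15.7025; c·n₁/n = 9·135/363 = 3.3471
RR_MH = (78.4028 + 49.1920 + 15.7025) / (42.9953 + 9.8573 + 3.3471) = 143.2973 / 56.1997 = 2.54979

2.550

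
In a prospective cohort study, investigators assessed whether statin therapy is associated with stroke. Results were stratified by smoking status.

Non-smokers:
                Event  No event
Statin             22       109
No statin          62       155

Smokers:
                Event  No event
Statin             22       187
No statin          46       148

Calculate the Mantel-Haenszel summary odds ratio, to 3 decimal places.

OR_MH = Σ(aᵢdᵢ/nᵢ) / Σ(bᵢcᵢ/nᵢ), where nᵢ is the stratum total.
Stratum 1 (Non-smokers): n = 348; a·d/n = 22·155/348 = 9.7989; b·c/n = 109·62/348 = 19.4195
Stratum 2 (Smokers): n = 403; a·d/n = 22·148/403 = 8.0794; b·c/n = 187·46/403 = 21.3449
OR_MH = (9.7989 + 8.0794) / (19.4195 + 21.3449) = 17.8783 / 40.7645 = 0.43857

0.439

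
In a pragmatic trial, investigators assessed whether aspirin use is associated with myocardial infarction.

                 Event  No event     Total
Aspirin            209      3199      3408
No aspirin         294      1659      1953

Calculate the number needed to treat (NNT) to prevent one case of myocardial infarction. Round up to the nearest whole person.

12

Risk in treated group = 209/3408 = 0.06133; risk in control = 294/1953 = 0.15054.
Absolute risk reduction = 0.15054 − 0.06133 = 0.08921
NNT = 1 / ARR = 1 / 0.08921 = 11.209 → round up → 12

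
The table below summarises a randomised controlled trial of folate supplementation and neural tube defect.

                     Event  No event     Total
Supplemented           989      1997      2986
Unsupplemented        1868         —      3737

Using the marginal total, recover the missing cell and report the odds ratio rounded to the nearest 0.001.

0.496

The missing cell is in the unexposed row: 3737 − 1868 = 1869.
So a = 989, b = 1997, c = 1868, d = 1869.
OR = (a·d)/(b·c) = (989 × 1869) / (1997 × 1868) = 1848441 / 3730396 = 0.49551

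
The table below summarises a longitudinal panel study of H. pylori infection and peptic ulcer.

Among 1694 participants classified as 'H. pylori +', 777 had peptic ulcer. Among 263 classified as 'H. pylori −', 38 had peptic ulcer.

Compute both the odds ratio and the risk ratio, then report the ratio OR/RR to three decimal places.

From the description: a = 777, b = 917, c = 38, d = 225.
OR = (777·225)/(917·38) = 174825/34846 = 5.01708
Risk in exposed = 777/1694 = 0.45868; risk in unexposed = 38/263 = 0.14449; RR = 3.17453
OR/RR = 5.01708 / 3.17453 = 1.58041
The outcome is not rare, so the OR lies further from 1 than the RR.

1.580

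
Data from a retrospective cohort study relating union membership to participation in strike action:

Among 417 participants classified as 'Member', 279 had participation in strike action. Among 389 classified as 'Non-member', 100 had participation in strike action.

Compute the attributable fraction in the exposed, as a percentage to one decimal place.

61.6

From the description: a = 279, b = 138, c = 100, d = 289.
Risk in exposed = 279/417 = 0.66906; risk in unexposed = 100/389 = 0.25707.
RR = 0.66906/0.25707 = 2.60266
AR% = (RR − 1)/RR × 100 = (2.60266 − 1)/2.60266 × 100 = 61.5778%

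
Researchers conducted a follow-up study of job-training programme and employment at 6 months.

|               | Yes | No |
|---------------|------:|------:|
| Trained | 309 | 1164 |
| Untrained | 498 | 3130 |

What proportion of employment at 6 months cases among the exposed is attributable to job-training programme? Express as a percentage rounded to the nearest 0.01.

Cells: a = 309, b = 1164, c = 498, d = 3130.
Risk in exposed = 309/1473 = 0.20978; risk in unexposed = 498/3628 = 0.13727.
RR = 0.20978/0.13727 = 1.52825
AR% = (RR − 1)/RR × 100 = (1.52825 − 1)/1.52825 × 100 = 34.5656%

34.57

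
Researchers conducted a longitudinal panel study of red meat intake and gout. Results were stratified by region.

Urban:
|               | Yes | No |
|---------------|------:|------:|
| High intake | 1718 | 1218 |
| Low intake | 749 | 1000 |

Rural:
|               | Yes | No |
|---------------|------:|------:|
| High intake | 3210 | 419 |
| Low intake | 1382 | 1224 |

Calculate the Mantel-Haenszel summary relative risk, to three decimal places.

1.557

RR_MH = Σ(aᵢ·n₀ᵢ/nᵢ) / Σ(cᵢ·n₁ᵢ/nᵢ), with n₁ᵢ = aᵢ+bᵢ (exposed), n₀ᵢ = cᵢ+dᵢ (unexposed), nᵢ = n₁ᵢ+n₀ᵢ.
Stratum 1 (Urban): n₁ = 2936, n₀ = 1749, n = 4685; a·n₀/n = 1718·1749/4685 = 641.3622; c·n₁/n = 749·2936/4685 = 469.3840
Stratum 2 (Rural): n₁ = 3629, n₀ = 2606, n = 6235; a·n₀/n = 3210·2606/6235 = 1341.6616; c·n₁/n = 1382·3629/6235 = 804.3750
RR_MH = (641.3622 + 1341.6616) / (469.3840 + 804.3750) = 1983.0238 / 1273.7590 = 1.55683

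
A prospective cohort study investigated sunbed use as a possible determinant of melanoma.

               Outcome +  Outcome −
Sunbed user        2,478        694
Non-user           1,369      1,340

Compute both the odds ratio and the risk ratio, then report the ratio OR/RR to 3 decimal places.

Cells: a = 2478, b = 694, c = 1369, d = 1340.
OR = (2478·1340)/(694·1369) = 3320520/950086 = 3.49497
Risk in exposed = 2478/3172 = 0.78121; risk in unexposed = 1369/2709 = 0.50535; RR = 1.54587
OR/RR = 3.49497 / 1.54587 = 2.26084
The outcome is not rare, so the OR lies further from 1 than the RR.

2.261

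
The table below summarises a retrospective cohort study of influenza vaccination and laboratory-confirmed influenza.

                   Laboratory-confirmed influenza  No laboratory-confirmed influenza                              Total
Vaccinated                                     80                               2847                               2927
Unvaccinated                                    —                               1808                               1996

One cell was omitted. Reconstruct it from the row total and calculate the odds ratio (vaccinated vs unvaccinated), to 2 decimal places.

The missing cell is in the unexposed row: 1996 − 1808 = 188.
So a = 80, b = 2847, c = 188, d = 1808.
OR = (a·d)/(b·c) = (80 × 1808) / (2847 × 188) = 144640 / 535236 = 0.27024

0.27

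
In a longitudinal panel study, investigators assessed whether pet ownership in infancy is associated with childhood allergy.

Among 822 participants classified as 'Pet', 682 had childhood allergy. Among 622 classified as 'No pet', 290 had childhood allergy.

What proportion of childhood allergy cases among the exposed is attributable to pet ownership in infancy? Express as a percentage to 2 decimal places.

43.81

From the description: a = 682, b = 140, c = 290, d = 332.
Risk in exposed = 682/822 = 0.82968; risk in unexposed = 290/622 = 0.46624.
RR = 0.82968/0.46624 = 1.77953
AR% = (RR − 1)/RR × 100 = (1.77953 − 1)/1.77953 × 100 = 43.8053%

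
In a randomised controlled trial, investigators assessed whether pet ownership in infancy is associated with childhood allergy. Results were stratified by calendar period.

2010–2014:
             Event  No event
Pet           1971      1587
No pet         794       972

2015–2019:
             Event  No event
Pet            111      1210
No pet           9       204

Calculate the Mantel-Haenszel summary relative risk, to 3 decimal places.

1.243

RR_MH = Σ(aᵢ·n₀ᵢ/nᵢ) / Σ(cᵢ·n₁ᵢ/nᵢ), with n₁ᵢ = aᵢ+bᵢ (exposed), n₀ᵢ = cᵢ+dᵢ (unexposed), nᵢ = n₁ᵢ+n₀ᵢ.
Stratum 1 (2010–2014): n₁ = 3558, n₀ = 1766, n = 5324; a·n₀/n = 1971·1766/5324 = 653.7915; c·n₁/n = 794·3558/5324 = 530.6258
Stratum 2 (2015–2019): n₁ = 1321, n₀ = 213, n = 1534; a·n₀/n = 111·213/1534 = 15.4126; c·n₁/n = 9·1321/1534 = 7.7503
RR_MH = (653.7915 + 15.4126) / (530.6258 + 7.7503) = 669.2042 / 538.3762 = 1.24300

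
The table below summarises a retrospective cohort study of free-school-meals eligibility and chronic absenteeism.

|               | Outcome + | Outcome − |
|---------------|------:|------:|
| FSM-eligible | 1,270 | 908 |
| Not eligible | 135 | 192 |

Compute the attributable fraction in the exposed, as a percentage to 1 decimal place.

Cells: a = 1270, b = 908, c = 135, d = 192.
Risk in exposed = 1270/2178 = 0.58310; risk in unexposed = 135/327 = 0.41284.
RR = 0.58310/0.41284 = 1.41241
AR% = (RR − 1)/RR × 100 = (1.41241 − 1)/1.41241 × 100 = 29.1989%

29.2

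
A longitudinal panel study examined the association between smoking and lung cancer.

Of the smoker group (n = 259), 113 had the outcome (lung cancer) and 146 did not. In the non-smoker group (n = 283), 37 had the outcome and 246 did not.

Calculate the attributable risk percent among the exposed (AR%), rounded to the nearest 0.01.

70.03

From the description: a = 113, b = 146, c = 37, d = 246.
Risk in exposed = 113/259 = 0.43629; risk in unexposed = 37/283 = 0.13074.
RR = 0.43629/0.13074 = 3.33706
AR% = (RR − 1)/RR × 100 = (3.33706 − 1)/3.33706 × 100 = 70.0335%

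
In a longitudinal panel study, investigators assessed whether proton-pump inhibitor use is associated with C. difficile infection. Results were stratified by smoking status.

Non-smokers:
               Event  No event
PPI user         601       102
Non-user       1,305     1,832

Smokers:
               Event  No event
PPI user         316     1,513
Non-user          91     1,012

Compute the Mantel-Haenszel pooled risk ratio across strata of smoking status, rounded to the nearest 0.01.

RR_MH = Σ(aᵢ·n₀ᵢ/nᵢ) / Σ(cᵢ·n₁ᵢ/nᵢ), with n₁ᵢ = aᵢ+bᵢ (exposed), n₀ᵢ = cᵢ+dᵢ (unexposed), nᵢ = n₁ᵢ+n₀ᵢ.
Stratum 1 (Non-smokers): n₁ = 703, n₀ = 3137, n = 3840; a·n₀/n = 601·3137/3840 = 490.9732; c·n₁/n = 1305·703/3840 = 238.9102
Stratum 2 (Smokers): n₁ = 1829, n₀ = 1103, n = 2932; a·n₀/n = 316·1103/2932 = 118.8772; c·n₁/n = 91·1829/2932 = 56.7664
RR_MH = (490.9732 + 118.8772) / (238.9102 + 56.7664) = 609.8504 / 295.6765 = 2.06256

2.06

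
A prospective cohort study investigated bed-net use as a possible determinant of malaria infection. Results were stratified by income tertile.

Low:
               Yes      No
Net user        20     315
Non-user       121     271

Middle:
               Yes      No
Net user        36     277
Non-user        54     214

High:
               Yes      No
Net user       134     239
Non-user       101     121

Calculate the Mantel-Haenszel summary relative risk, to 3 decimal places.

0.522

RR_MH = Σ(aᵢ·n₀ᵢ/nᵢ) / Σ(cᵢ·n₁ᵢ/nᵢ), with n₁ᵢ = aᵢ+bᵢ (exposed), n₀ᵢ = cᵢ+dᵢ (unexposed), nᵢ = n₁ᵢ+n₀ᵢ.
Stratum 1 (Low): n₁ = 335, n₀ = 392, n = 727; a·n₀/n = 20·392/727 = 10.7840; c·n₁/n = 121·335/727 = 55.7565
Stratum 2 (Middle): n₁ = 313, n₀ = 268, n = 581; a·n₀/n = 36·268/581 = 16.6059; c·n₁/n = 54·313/581 = 29.0912
Stratum 3 (High): n₁ = 373, n₀ = 222, n = 595; a·n₀/n = 134·222/595 = 49.9966; c·n₁/n = 101·373/595 = 63.3160
RR_MH = (10.7840 + 16.6059 + 49.9966) / (55.7565 + 29.0912 + 63.3160) = 77.3865 / 148.1637 = 0.52230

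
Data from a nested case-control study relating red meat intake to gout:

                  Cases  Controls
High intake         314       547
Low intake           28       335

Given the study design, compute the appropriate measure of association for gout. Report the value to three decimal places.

6.868

Cells: a = 314, b = 547, c = 28, d = 335.
This is a nested case-control study: participants were sampled on outcome status, so risks in the source population cannot be estimated directly — relative risk is not valid here. The odds ratio is the appropriate measure.
OR = (a·d)/(b·c) = (314 × 335) / (547 × 28) = 105190 / 15316 = 6.86798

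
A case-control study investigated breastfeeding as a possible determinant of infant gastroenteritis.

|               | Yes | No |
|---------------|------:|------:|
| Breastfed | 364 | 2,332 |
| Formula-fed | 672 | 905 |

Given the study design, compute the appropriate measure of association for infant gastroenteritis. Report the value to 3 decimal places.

0.210

Cells: a = 364, b = 2332, c = 672, d = 905.
This is a case-control study: participants were sampled on outcome status, so risks in the source population cannot be estimated directly — relative risk is not valid here. The odds ratio is the appropriate measure.
OR = (a·d)/(b·c) = (364 × 905) / (2332 × 672) = 329420 / 1567104 = 0.21021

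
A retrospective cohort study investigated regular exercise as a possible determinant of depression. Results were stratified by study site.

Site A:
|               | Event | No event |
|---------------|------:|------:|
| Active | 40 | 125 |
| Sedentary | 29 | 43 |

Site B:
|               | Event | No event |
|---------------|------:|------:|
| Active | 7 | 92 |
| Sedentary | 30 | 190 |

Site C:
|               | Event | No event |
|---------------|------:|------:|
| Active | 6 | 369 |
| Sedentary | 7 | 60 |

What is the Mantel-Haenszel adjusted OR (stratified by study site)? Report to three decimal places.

0.411

OR_MH = Σ(aᵢdᵢ/nᵢ) / Σ(bᵢcᵢ/nᵢ), where nᵢ is the stratum total.
Stratum 1 (Site A): n = 237; a·d/n = 40·43/237 = 7.2574; b·c/n = 125·29/237 = 15.2954
Stratum 2 (Site B): n = 319; a·d/n = 7·190/319 = 4.1693; b·c/n = 92·30/319 = 8.6520
Stratum 3 (Site C): n = 442; a·d/n = 6·60/442 = 0.8145; b·c/n = 369·7/442 = 5.8439
OR_MH = (7.2574 + 4.1693 + 0.8145) / (15.2954 + 8.6520 + 5.8439) = 12.2411 / 29.7913 = 0.41090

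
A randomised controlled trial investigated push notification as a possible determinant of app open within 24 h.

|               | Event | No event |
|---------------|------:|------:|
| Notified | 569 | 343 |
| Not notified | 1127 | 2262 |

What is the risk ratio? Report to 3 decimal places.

Cells: a = 569, b = 343, c = 1127, d = 2262.
Risk in exposed = 569/912 = 0.62390; risk in unexposed = 1127/3389 = 0.33255.
RR = 0.62390 / 0.33255 = 1.87614
The risk among the exposed is 1.88 times that among the unexposed.

1.876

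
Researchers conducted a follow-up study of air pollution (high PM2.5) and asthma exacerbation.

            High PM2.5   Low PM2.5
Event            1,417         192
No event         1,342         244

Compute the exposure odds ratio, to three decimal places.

Reading the table with exposure as columns: a = 1417 (High PM2.5, case), b = 1342 (High PM2.5, non-case), c = 192 (Low PM2.5, case), d = 244.
OR = (a·d)/(b·c) = (1417 × 244) / (1342 × 192) = 345748 / 257664 = 1.34186
The odds of asthma exacerbation are about 1.34 times as high in the high pm2.5 group.

1.342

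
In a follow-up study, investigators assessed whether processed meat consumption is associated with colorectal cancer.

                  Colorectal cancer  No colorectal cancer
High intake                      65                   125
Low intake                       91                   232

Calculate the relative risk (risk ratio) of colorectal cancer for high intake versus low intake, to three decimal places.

1.214

Cells: a = 65, b = 125, c = 91, d = 232.
Risk in exposed = 65/190 = 0.34211; risk in unexposed = 91/323 = 0.28173.
RR = 0.34211 / 0.28173 = 1.21429
The risk among the exposed is 1.21 times that among the unexposed.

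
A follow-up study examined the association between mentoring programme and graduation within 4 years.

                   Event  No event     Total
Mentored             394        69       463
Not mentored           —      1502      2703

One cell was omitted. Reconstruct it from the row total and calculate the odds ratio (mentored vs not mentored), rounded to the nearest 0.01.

7.14

The missing cell is in the unexposed row: 2703 − 1502 = 1201.
So a = 394, b = 69, c = 1201, d = 1502.
OR = (a·d)/(b·c) = (394 × 1502) / (69 × 1201) = 591788 / 82869 = 7.14125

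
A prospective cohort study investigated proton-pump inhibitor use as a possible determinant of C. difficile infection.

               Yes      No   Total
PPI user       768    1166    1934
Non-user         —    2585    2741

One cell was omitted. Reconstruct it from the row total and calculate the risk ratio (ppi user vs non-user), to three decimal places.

6.977

The missing cell is in the unexposed row: 2741 − 2585 = 156.
So a = 768, b = 1166, c = 156, d = 2585.
RR = [a/(a+b)] / [c/(c+d)] = (768/1934) / (156/2741) = 0.39710/0.05691 = 6.97733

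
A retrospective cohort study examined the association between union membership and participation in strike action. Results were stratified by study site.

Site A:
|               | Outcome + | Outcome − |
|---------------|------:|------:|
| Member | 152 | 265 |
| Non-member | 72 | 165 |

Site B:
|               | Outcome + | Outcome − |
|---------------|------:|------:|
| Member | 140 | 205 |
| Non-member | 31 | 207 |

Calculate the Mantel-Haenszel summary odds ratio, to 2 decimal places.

OR_MH = Σ(aᵢdᵢ/nᵢ) / Σ(bᵢcᵢ/nᵢ), where nᵢ is the stratum total.
Stratum 1 (Site A): n = 654; a·d/n = 152·165/654 = 38.3486; b·c/n = 265·72/654 = 29.1743
Stratum 2 (Site B): n = 583; a·d/n = 140·207/583 = 49.7084; b·c/n = 205·31/583 = 10.9005
OR_MH = (38.3486 + 49.7084) / (29.1743 + 10.9005) = 88.0570 / 40.0748 = 2.19732

2.20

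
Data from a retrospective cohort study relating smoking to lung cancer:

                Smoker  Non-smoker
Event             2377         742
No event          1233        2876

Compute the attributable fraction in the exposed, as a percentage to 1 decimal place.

Reading the table with exposure as columns: a = 2377 (Smoker, case), b = 1233 (Smoker, non-case), c = 742 (Non-smoker, case), d = 2876.
Risk in exposed = 2377/3610 = 0.65845; risk in unexposed = 742/3618 = 0.20509.
RR = 0.65845/0.20509 = 3.21060
AR% = (RR − 1)/RR × 100 = (3.21060 − 1)/3.21060 × 100 = 68.8532%

68.9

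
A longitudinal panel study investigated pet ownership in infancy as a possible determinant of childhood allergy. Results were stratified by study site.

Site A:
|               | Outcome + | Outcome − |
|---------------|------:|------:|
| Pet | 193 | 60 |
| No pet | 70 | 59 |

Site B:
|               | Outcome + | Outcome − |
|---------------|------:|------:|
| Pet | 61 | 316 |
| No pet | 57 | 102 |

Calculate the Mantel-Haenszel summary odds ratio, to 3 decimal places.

0.929

OR_MH = Σ(aᵢdᵢ/nᵢ) / Σ(bᵢcᵢ/nᵢ), where nᵢ is the stratum total.
Stratum 1 (Site A): n = 382; a·d/n = 193·59/382 = 29.8089; b·c/n = 60·70/382 = 10.9948
Stratum 2 (Site B): n = 536; a·d/n = 61·102/536 = 11.6082; b·c/n = 316·57/536 = 33.6045
OR_MH = (29.8089 + 11.6082) / (10.9948 + 33.6045) = 41.4171 / 44.5992 = 0.92865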